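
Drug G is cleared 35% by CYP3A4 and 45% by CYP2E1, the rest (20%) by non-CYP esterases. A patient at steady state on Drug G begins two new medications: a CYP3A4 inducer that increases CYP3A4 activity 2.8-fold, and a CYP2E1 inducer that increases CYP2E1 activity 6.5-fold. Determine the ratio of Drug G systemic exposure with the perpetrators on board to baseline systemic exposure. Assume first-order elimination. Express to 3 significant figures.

The CYP3A4 pathway (35% of clearance) rises to 2.8× activity: 0.35 × 2.8 = 0.98.
The CYP2E1 pathway (45% of clearance) is boosted to 6.5× activity: 0.45 × 6.5 = 2.925.
Non-CYP routes (20%) are unchanged.
CL_new/CL_old = 0.98 + 2.925 + 0.2 = 4.105.
Net systemic exposure ratio = 1 / 4.105 = 0.244.

0.244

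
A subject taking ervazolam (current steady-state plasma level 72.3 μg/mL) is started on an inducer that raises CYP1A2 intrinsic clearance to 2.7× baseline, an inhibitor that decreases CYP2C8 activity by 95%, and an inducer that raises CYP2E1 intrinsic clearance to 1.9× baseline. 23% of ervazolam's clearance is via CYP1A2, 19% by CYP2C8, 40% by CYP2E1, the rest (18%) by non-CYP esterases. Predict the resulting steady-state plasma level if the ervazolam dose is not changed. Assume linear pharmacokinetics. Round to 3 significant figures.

46.0 μg/mL

The CYP1A2 pathway (23% of clearance) is boosted to 2.7× activity: 0.23 × 2.7 = 0.621.
The CYP2C8 pathway (19% of clearance) falls to 0.05× activity: 0.19 × 0.05 = 0.0095.
The CYP2E1 pathway (40% of clearance) rises to 1.9× activity: 0.4 × 1.9 = 0.76.
Non-CYP routes (18%) are unchanged.
CL_new/CL_old = 0.621 + 0.0095 + 0.76 + 0.18 = 1.5705.
Dividing the baseline by the relative clearance: 72.3 / 1.5705 = 46.0 μg/mL.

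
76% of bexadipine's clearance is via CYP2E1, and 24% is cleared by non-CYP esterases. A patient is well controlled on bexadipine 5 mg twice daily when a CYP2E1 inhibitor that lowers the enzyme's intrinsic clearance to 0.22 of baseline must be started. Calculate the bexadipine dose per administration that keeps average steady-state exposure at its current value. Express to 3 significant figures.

2.04 mg

The CYP2E1 pathway (76% of clearance) drops to 0.22× activity: 0.76 × 0.22 = 0.1672.
The remaining 24% of clearance is unaffected.
Relative clearance = 0.1672 + 0.24 = 0.4072.
To maintain the same steady-state level, dose must scale with clearance: new dose = 5 × 0.4072 = 2.04 mg.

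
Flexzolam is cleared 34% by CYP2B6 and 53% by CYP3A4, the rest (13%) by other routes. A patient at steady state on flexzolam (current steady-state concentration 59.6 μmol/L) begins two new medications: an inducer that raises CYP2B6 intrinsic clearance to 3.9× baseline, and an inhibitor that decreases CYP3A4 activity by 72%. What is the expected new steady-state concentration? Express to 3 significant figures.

The CYP2B6 pathway (34% of clearance) increases to 3.9× activity: 0.34 × 3.9 = 1.326.
The CYP3A4 pathway (53% of clearance) falls to 0.28× activity: 0.53 × 0.28 = 0.1484.
The remaining 13% of clearance is unaffected.
New clearance relative to baseline: 1.326 + 0.1484 + 0.13 = 1.6044.
New steady-state concentration = 59.6 / 1.6044 = 37.1 μmol/L (concentration scales inversely with clearance).

37.1 μmol/L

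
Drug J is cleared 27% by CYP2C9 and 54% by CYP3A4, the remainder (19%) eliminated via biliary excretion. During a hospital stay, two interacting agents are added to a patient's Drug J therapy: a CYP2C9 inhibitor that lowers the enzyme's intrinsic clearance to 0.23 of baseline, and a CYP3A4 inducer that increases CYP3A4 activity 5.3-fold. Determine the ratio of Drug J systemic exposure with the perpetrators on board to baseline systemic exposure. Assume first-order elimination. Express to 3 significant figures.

0.321

The CYP2C9 pathway (27% of clearance) is reduced to 0.23× activity: 0.27 × 0.23 = 0.0621.
The CYP3A4 pathway (54% of clearance) is boosted to 5.3× activity: 0.54 × 5.3 = 2.862.
Non-CYP routes (19%) are unchanged.
Relative clearance = 0.0621 + 2.862 + 0.19 = 3.1141.
Systemic exposure ∝ 1/CL: fold-change = 1 / 3.1141 = 0.321.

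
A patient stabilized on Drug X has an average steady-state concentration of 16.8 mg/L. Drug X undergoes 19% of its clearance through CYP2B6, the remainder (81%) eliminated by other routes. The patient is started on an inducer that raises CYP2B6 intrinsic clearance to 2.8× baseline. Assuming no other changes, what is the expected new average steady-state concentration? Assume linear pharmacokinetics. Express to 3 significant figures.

12.5 mg/L

The CYP2B6 pathway (19% of clearance) is boosted to 2.8× activity: 0.19 × 2.8 = 0.532.
Non-CYP routes (81%) are unchanged.
New clearance relative to baseline: 0.532 + 0.81 = 1.342.
With dosing unchanged, average steady-state concentration scales as 1/CL: 16.8 / 1.342 = 12.5 mg/L.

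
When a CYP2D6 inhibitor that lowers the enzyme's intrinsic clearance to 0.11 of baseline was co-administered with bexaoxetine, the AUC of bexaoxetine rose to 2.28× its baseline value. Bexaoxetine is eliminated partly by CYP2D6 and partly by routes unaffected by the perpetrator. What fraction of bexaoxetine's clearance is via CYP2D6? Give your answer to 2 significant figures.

0.63

Write x for the fraction cleared via CYP2D6. The observed AUC change means clearance fell to 1/2.28 = 0.4386 of baseline.
Only the CYP2D6 route changed, so 0.4386 = x·0.11 + (1 − x), giving x = 0.63.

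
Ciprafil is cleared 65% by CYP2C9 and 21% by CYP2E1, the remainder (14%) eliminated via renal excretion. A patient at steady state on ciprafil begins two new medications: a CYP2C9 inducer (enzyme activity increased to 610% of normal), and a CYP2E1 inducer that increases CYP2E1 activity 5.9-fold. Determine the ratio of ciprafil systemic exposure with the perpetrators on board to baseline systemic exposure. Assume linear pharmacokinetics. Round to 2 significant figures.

The CYP2C9 pathway (65% of clearance) increases to 6.1× activity: 0.65 × 6.1 = 3.965.
The CYP2E1 pathway (21% of clearance) increases to 5.9× activity: 0.21 × 5.9 = 1.239.
The remaining 14% of clearance is unaffected.
Relative clearance = 3.965 + 1.239 + 0.14 = 5.344.
Because systemic exposure varies inversely with clearance, the combined effect is 1 / 5.344 = 0.19.

0.19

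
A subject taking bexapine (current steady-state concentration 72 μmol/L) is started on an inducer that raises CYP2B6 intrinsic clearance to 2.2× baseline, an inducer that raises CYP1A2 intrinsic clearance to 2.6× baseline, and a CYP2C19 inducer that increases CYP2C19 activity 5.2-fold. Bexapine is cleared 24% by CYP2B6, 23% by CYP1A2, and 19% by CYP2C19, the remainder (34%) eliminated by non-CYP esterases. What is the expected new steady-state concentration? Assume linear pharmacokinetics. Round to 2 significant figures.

The CYP2B6 pathway (24% of clearance) increases to 2.2× activity: 0.24 × 2.2 = 0.528.
The CYP1A2 pathway (23% of clearance) increases to 2.6× activity: 0.23 × 2.6 = 0.598.
The CYP2C19 pathway (19% of clearance) rises to 5.2× activity: 0.19 × 5.2 = 0.988.
The remaining 34% of clearance is unaffected.
CL_new/CL_old = 0.528 + 0.598 + 0.988 + 0.34 = 2.454.
New steady-state concentration = 72 / 2.454 = 29 μmol/L (concentration scales inversely with clearance).

29 μmol/L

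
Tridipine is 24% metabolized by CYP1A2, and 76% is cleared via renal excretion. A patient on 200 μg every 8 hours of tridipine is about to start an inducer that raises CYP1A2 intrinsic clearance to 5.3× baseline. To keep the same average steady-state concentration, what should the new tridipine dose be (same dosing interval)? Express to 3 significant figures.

CYP1A2: 0.24 × 5.3 = 1.272
Other: 0.76 (unchanged)
CL_new/CL_old = 1.272 + 0.76 = 2.032.
To maintain the same steady-state level, dose must scale with clearance: new dose = 200 × 2.032 = 406 μg.

406 μg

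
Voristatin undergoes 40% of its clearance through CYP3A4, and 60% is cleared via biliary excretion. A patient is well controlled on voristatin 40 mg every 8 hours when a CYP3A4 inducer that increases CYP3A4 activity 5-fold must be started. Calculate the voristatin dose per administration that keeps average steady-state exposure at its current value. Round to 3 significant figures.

The CYP3A4 pathway (40% of clearance) is boosted to 5× activity: 0.4 × 5 = 2.
Non-CYP routes (60%) are unchanged.
CL_new/CL_old = 2 + 0.6 = 2.6.
Exposure is unchanged when dose changes in proportion to clearance. New dose = 40 mg × 2.6 = 104 mg.

104 mg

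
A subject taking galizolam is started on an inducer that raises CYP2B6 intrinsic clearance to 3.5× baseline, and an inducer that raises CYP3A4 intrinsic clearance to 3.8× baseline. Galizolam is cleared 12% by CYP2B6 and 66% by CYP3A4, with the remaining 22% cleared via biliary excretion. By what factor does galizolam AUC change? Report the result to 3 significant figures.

0.318

CYP2B6: 0.12 × 3.5 = 0.42
CYP3A4: 0.66 × 3.8 = 2.508
Other: 0.22 (unchanged)
CL_new/CL_old = 0.42 + 2.508 + 0.22 = 3.148.
AUC ∝ 1/CL: fold-change = 1 / 3.148 = 0.318.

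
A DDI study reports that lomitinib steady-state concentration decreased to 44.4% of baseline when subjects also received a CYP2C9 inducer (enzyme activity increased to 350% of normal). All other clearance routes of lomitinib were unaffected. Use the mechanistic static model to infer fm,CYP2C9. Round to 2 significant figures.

0.50

Write x for the fraction cleared via CYP2C9. The observed steady-state concentration change means clearance rose to 1/0.444 = 2.252 of baseline.
Setting x·3.5 + (1 − x) = 2.252 and solving: x = (2.252 − 1)/(3.5 − 1) = 0.50.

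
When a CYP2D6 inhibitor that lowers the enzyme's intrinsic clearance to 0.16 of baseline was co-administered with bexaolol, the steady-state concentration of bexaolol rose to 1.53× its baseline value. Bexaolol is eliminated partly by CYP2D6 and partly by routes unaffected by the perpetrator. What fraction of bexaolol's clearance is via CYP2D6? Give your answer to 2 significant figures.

0.41

Write x for the fraction cleared via CYP2D6. The observed steady-state concentration change means clearance fell to 1/1.53 = 0.6536 of baseline.
Setting x·0.16 + (1 − x) = 0.6536 and solving: x = (0.6536 − 1)/(0.16 − 1) = 0.41.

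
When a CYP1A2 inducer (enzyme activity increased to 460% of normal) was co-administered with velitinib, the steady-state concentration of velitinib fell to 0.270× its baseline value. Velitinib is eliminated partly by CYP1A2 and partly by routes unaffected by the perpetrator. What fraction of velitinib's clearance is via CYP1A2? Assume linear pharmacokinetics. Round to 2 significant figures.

0.75

Let x = fm,CYP1A2. Because steady-state concentration ∝ 1/CL, relative clearance rose to 1/0.270 = 3.704.
Setting x·4.6 + (1 − x) = 3.704 and solving: x = (3.704 − 1)/(4.6 − 1) = 0.75.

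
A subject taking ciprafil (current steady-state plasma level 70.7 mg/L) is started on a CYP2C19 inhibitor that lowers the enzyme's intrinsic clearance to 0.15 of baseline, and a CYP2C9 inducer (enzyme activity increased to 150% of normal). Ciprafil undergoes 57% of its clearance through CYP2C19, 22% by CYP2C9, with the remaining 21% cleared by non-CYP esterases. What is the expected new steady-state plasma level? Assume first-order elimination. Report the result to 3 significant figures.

113 mg/L

The CYP2C19 pathway (57% of clearance) falls to 0.15× activity: 0.57 × 0.15 = 0.0855.
The CYP2C9 pathway (22% of clearance) increases to 1.5× activity: 0.22 × 1.5 = 0.33.
Non-CYP routes (21%) are unchanged.
Relative clearance = 0.0855 + 0.33 + 0.21 = 0.6255.
New steady-state plasma level = 70.7 / 0.6255 = 113 mg/L (concentration scales inversely with clearance).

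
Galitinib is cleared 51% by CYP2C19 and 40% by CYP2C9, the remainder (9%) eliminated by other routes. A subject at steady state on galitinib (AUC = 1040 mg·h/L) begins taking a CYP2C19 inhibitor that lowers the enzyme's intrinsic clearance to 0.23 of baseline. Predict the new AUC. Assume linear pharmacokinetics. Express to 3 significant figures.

1.71 × 10³ mg·h/L

The CYP2C19 pathway (51% of clearance) is reduced to 0.23× activity: 0.51 × 0.23 = 0.1173.
CYP2C9 (40%) and the residual 9% are unaffected.
Relative clearance = 0.1173 + 0.4 + 0.09 = 0.6073.
New AUC = baseline ÷ relative clearance = 1040 / 0.6073 = 1.71 × 10³ mg·h/L.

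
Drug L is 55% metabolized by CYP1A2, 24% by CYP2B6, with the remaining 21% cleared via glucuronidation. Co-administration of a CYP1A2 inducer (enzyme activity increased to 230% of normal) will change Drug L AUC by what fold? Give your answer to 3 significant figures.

0.583

The CYP1A2 pathway (55% of clearance) rises to 2.3× activity: 0.55 × 2.3 = 1.265.
CYP2B6 (24%) and the residual 21% are unaffected.
Relative clearance = 1.265 + 0.24 + 0.21 = 1.715.
Since AUC ∝ 1/CL, the ratio is 1 / 1.715 = 0.583.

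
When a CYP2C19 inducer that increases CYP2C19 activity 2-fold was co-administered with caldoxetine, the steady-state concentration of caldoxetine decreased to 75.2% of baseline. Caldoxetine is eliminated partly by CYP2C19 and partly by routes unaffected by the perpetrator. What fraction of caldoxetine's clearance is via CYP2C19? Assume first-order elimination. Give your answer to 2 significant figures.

Let fm be the CYP2C19 fraction. New clearance relative to baseline = fm × 2 + (1 − fm).
Steady-state concentration ratio = 1 / (new CL fraction), so new CL fraction = 1 / 0.752 = 1.33.
fm × 2 + 1 − fm = 1.33  ⇒  fm × (2 − 1) = 0.3298  ⇒  fm = 0.33.

0.33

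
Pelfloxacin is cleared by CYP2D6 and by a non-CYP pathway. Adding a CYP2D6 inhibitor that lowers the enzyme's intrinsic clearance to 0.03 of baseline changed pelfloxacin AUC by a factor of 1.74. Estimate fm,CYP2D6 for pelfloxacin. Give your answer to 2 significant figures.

CL'/CL = 1 / 1.74 = 0.5747
0.03·fm + (1 − fm) = 0.5747
fm = (0.5747 − 1) / (0.03 − 1) = 0.44

0.44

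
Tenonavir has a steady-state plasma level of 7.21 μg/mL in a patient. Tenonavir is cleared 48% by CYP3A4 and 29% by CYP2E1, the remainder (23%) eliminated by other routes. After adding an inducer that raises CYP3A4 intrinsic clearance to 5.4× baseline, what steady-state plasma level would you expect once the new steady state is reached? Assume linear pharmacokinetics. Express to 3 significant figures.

The CYP3A4 pathway (48% of clearance) is boosted to 5.4× activity: 0.48 × 5.4 = 2.592.
CYP2E1 (29%) and the residual 23% are unaffected.
CL_new/CL_old = 2.592 + 0.29 + 0.23 = 3.112.
New steady-state plasma level = baseline ÷ relative clearance = 7.21 / 3.112 = 2.32 μg/mL.

2.32 μg/mL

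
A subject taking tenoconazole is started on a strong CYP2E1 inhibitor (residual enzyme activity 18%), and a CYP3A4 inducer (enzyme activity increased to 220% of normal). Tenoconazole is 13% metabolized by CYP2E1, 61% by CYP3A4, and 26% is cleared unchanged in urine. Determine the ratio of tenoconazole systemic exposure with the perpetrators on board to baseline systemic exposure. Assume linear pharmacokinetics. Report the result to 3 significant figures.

0.615

CYP2E1: 0.13 × 0.18 = 0.0234
CYP3A4: 0.61 × 2.2 = 1.342
Other: 0.26 (unchanged)
Relative clearance = 0.0234 + 1.342 + 0.26 = 1.6254.
Net systemic exposure ratio = 1 / 1.6254 = 0.615.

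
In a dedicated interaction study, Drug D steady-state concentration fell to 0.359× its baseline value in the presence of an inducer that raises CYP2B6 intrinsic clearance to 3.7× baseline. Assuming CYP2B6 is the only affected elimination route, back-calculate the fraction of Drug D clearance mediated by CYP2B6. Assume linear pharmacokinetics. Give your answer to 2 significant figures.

0.66

CL'/CL = 1 / 0.359 = 2.786
3.7·fm + (1 − fm) = 2.786
fm = (2.786 − 1) / (3.7 − 1) = 0.66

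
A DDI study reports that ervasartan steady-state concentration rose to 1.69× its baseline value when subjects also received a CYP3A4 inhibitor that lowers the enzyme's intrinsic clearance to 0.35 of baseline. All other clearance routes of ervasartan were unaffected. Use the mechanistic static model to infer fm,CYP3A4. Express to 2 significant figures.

0.63

CL'/CL = 1 / 1.69 = 0.5917
0.35·fm + (1 − fm) = 0.5917
fm = (0.5917 − 1) / (0.35 − 1) = 0.63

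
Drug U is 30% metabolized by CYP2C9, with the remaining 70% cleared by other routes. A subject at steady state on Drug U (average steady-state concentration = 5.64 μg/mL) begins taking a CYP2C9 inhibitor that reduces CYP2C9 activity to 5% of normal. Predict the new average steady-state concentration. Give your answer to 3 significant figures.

CYP2C9: 0.3 × 0.05 = 0.015
Other: 0.7 (unchanged)
Relative clearance = 0.015 + 0.7 = 0.715.
With dosing unchanged, average steady-state concentration scales as 1/CL: 5.64 / 0.715 = 7.89 μg/mL.

7.89 μg/mL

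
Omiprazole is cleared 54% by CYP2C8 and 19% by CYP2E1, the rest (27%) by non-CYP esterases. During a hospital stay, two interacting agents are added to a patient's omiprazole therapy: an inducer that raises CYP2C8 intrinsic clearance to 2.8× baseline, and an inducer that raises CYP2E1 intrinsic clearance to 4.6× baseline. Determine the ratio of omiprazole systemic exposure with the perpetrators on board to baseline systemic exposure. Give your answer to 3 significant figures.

0.377

CYP2C8: 0.54 × 2.8 = 1.512
CYP2E1: 0.19 × 4.6 = 0.874
Other: 0.27 (unchanged)
Relative clearance = 1.512 + 0.874 + 0.27 = 2.656.
Net systemic exposure ratio = 1 / 2.656 = 0.377.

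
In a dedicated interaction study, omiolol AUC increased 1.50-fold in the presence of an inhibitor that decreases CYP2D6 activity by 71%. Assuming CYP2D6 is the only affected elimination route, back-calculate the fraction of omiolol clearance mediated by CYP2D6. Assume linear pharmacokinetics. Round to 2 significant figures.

0.47

Write x for the fraction cleared via CYP2D6. The observed AUC change means clearance fell to 1/1.50 = 0.6667 of baseline.
Only the CYP2D6 route changed, so 0.6667 = x·0.29 + (1 − x), giving x = 0.47.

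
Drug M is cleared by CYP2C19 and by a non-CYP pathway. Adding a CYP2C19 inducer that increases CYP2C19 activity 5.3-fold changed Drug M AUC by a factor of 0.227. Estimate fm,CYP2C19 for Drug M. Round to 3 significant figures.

CL'/CL = 1 / 0.227 = 4.405
5.3·fm + (1 − fm) = 4.405
fm = (4.405 − 1) / (5.3 − 1) = 0.792

0.792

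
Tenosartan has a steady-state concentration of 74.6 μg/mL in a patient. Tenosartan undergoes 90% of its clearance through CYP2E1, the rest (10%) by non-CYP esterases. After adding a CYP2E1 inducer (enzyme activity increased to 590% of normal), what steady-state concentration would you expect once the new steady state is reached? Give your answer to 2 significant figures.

14 μg/mL

CYP2E1: 0.9 × 5.9 = 5.31
Other: 0.1 (unchanged)
CL_new/CL_old = 5.31 + 0.1 = 5.41.
With dosing unchanged, steady-state concentration scales as 1/CL: 74.6 / 5.41 = 14 μg/mL.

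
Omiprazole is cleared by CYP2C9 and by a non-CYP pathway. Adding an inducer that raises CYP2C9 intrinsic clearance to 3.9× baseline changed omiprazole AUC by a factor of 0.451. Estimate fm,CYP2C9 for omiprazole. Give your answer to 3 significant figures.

CL'/CL = 1 / 0.451 = 2.217
3.9·fm + (1 − fm) = 2.217
fm = (2.217 − 1) / (3.9 − 1) = 0.420

0.420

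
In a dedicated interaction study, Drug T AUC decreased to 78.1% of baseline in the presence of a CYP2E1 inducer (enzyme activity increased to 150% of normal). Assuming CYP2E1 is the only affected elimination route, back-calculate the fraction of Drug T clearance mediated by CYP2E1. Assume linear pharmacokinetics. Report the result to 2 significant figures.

0.56

Call the CYP2E1 fraction fm. After the interaction, CL_new/CL_old = fm × 1.5 + (1 − fm).
AUC ratio = 1 / (new CL fraction), so new CL fraction = 1 / 0.781 = 1.28.
fm × 1.5 + 1 − fm = 1.28  ⇒  fm × (1.5 − 1) = 0.2804  ⇒  fm = 0.56.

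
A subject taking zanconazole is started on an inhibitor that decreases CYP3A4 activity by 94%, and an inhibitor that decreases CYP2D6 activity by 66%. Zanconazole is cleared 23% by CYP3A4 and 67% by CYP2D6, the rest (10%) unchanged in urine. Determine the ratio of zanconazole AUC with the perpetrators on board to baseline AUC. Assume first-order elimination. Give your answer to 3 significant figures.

The CYP3A4 pathway (23% of clearance) falls to 0.06× activity: 0.23 × 0.06 = 0.0138.
The CYP2D6 pathway (67% of clearance) falls to 0.34× activity: 0.67 × 0.34 = 0.2278.
Non-CYP routes (10%) are unchanged.
Relative clearance = 0.0138 + 0.2278 + 0.1 = 0.3416.
Net AUC ratio = 1 / 0.3416 = 2.93.

2.93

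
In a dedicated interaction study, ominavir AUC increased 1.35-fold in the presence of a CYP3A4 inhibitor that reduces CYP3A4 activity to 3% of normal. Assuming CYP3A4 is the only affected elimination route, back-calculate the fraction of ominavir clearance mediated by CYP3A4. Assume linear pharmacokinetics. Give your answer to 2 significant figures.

0.27

Let fm be the CYP3A4 fraction. New clearance relative to baseline = fm × 0.03 + (1 − fm).
AUC ratio = 1 / (new CL fraction), so new CL fraction = 1 / 1.35 = 0.7407.
fm × 0.03 + 1 − fm = 0.7407  ⇒  fm × (0.03 − 1) = −0.2593  ⇒  fm = 0.27.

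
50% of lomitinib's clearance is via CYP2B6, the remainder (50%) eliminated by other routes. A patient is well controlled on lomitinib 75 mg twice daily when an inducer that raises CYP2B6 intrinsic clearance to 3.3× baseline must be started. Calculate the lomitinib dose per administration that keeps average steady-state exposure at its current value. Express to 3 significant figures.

The CYP2B6 pathway (50% of clearance) is boosted to 3.3× activity: 0.5 × 3.3 = 1.65.
The remaining 50% of clearance is unaffected.
CL_new/CL_old = 1.65 + 0.5 = 2.15.
Css,avg = (dose rate)/CL, so holding Css fixed requires dose ∝ CL: 75 × 2.15 = 161 mg.

161 mg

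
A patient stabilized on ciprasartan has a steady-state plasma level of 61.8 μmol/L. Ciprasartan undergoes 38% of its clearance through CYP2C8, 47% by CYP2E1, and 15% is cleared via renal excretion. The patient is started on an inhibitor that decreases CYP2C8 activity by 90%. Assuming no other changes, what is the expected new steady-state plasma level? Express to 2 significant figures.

CYP2C8: 0.38 × 0.1 = 0.038
CYP2E1: 0.47 (unchanged)
Other: 0.15 (unchanged)
CL_new/CL_old = 0.038 + 0.47 + 0.15 = 0.658.
New steady-state plasma level = baseline ÷ relative clearance = 61.8 / 0.658 = 94 μmol/L.

94 μmol/L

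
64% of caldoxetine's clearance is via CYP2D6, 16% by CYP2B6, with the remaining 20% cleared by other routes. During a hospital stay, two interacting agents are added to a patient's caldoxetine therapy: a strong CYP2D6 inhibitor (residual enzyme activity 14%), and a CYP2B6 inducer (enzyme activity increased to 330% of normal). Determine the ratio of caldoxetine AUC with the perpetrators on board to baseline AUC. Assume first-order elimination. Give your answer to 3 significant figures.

The CYP2D6 pathway (64% of clearance) is reduced to 0.14× activity: 0.64 × 0.14 = 0.0896.
The CYP2B6 pathway (16% of clearance) is boosted to 3.3× activity: 0.16 × 3.3 = 0.528.
Non-CYP routes (20%) are unchanged.
Relative clearance = 0.0896 + 0.528 + 0.2 = 0.8176.
Because AUC varies inversely with clearance, the combined effect is 1 / 0.8176 = 1.22.

1.22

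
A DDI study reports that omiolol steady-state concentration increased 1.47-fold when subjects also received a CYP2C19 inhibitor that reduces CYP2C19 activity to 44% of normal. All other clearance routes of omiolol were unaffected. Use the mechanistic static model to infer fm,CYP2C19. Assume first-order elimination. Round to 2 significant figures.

0.57

CL'/CL = 1 / 1.47 = 0.6803
0.44·fm + (1 − fm) = 0.6803
fm = (0.6803 − 1) / (0.44 − 1) = 0.57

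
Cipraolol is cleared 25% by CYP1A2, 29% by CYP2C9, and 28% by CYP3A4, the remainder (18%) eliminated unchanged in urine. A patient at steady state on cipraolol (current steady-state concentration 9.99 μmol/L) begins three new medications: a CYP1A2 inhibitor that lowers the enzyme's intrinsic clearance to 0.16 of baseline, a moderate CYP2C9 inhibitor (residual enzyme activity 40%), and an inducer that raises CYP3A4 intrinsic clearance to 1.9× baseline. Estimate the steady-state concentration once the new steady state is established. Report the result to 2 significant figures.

12 μmol/L

The CYP1A2 pathway (25% of clearance) falls to 0.16× activity: 0.25 × 0.16 = 0.04.
The CYP2C9 pathway (29% of clearance) is reduced to 0.4× activity: 0.29 × 0.4 = 0.116.
The CYP3A4 pathway (28% of clearance) increases to 1.9× activity: 0.28 × 1.9 = 0.532.
The remaining 18% of clearance is unaffected.
Relative clearance = 0.04 + 0.116 + 0.532 + 0.18 = 0.868.
Steady-state concentration ∝ 1/CL: new value = 9.99 / 0.868 = 12 μmol/L.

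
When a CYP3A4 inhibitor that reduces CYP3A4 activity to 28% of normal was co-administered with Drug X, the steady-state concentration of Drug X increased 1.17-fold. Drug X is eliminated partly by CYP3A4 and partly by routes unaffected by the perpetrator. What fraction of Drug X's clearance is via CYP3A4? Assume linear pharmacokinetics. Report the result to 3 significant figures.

Write x for the fraction cleared via CYP3A4. The observed steady-state concentration change means clearance fell to 1/1.17 = 0.8547 of baseline.
Setting x·0.28 + (1 − x) = 0.8547 and solving: x = (0.8547 − 1)/(0.28 − 1) = 0.202.

0.202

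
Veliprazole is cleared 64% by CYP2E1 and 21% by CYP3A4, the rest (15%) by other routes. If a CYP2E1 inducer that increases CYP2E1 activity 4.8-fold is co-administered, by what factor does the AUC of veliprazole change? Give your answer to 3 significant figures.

0.291

CYP2E1: 0.64 × 4.8 = 3.072
CYP3A4: 0.21 (unchanged)
Other: 0.15 (unchanged)
New clearance relative to baseline: 3.072 + 0.21 + 0.15 = 3.432.
AUC is inversely proportional to clearance, so the fold-change is 1 / 3.432 = 0.291.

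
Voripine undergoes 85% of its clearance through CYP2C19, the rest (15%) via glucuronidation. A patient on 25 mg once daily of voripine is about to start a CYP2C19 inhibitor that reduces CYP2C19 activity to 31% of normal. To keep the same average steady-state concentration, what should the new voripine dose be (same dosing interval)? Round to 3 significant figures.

10.3 mg

The CYP2C19 pathway (85% of clearance) is reduced to 0.31× activity: 0.85 × 0.31 = 0.2635.
The remaining 15% of clearance is unaffected.
New clearance relative to baseline: 0.2635 + 0.15 = 0.4135.
Exposure is unchanged when dose changes in proportion to clearance. New dose = 25 mg × 0.4135 = 10.3 mg.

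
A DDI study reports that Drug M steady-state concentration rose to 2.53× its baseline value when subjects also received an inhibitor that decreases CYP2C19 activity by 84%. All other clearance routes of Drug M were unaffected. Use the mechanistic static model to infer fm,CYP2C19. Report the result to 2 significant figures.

0.72

Write x for the fraction cleared via CYP2C19. The observed steady-state concentration change means clearance fell to 1/2.53 = 0.3953 of baseline.
Only the CYP2C19 route changed, so 0.3953 = x·0.16 + (1 − x), giving x = 0.72.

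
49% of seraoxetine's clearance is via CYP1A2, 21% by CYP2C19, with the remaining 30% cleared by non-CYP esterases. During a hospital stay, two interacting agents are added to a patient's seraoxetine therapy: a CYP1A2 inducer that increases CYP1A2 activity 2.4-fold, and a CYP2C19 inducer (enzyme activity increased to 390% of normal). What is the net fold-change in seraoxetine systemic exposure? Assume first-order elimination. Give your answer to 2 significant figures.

CYP1A2: 0.49 × 2.4 = 1.176
CYP2C19: 0.21 × 3.9 = 0.819
Other: 0.3 (unchanged)
Relative clearance = 1.176 + 0.819 + 0.3 = 2.295.
Because systemic exposure varies inversely with clearance, the combined effect is 1 / 2.295 = 0.44.

0.44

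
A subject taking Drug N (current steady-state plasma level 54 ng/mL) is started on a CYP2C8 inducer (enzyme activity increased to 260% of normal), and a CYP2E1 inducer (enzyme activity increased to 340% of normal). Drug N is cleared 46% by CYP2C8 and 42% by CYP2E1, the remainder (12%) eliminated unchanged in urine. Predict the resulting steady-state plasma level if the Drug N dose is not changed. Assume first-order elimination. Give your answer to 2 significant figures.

CYP2C8: 0.46 × 2.6 = 1.196
CYP2E1: 0.42 × 3.4 = 1.428
Other: 0.12 (unchanged)
Relative clearance = 1.196 + 1.428 + 0.12 = 2.744.
Steady-state plasma level ∝ 1/CL: new value = 54 / 2.744 = 20 ng/mL.

20 ng/mL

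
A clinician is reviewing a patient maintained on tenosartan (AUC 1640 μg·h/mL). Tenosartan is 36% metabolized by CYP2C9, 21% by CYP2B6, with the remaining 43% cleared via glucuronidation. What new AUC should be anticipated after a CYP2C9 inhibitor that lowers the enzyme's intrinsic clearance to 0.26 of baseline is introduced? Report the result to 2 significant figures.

CYP2C9: 0.36 × 0.26 = 0.0936
CYP2B6: 0.21 (unchanged)
Other: 0.43 (unchanged)
CL_new/CL_old = 0.0936 + 0.21 + 0.43 = 0.7336.
With dosing unchanged, AUC scales as 1/CL: 1640 / 0.7336 = 2.2 × 10³ μg·h/mL.

2.2 × 10³ μg·h/mL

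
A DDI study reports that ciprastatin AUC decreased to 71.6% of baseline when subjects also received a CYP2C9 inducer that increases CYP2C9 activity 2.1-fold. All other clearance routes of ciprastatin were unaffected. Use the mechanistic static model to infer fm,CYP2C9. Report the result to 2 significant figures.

Write x for the fraction cleared via CYP2C9. The observed AUC change means clearance rose to 1/0.716 = 1.397 of baseline.
Setting x·2.1 + (1 − x) = 1.397 and solving: x = (1.397 − 1)/(2.1 − 1) = 0.36.

0.36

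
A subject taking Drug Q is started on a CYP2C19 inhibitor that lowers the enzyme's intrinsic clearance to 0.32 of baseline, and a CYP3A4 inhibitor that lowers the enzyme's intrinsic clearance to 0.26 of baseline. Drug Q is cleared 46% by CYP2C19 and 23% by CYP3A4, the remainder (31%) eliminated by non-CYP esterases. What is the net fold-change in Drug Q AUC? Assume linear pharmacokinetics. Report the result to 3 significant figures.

CYP2C19: 0.46 × 0.32 = 0.1472
CYP3A4: 0.23 × 0.26 = 0.0598
Other: 0.31 (unchanged)
Relative clearance = 0.1472 + 0.0598 + 0.31 = 0.517.
AUC ∝ 1/CL: fold-change = 1 / 0.517 = 1.93.

1.93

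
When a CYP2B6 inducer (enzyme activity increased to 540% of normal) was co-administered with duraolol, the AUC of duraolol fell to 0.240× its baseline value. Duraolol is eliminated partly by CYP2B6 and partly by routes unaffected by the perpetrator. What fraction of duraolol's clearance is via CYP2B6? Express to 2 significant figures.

Call the CYP2B6 fraction fm. After the interaction, CL_new/CL_old = fm × 5.4 + (1 − fm).
AUC ratio = 1 / (new CL fraction), so new CL fraction = 1 / 0.240 = 4.167.
fm × 5.4 + 1 − fm = 4.167  ⇒  fm × (5.4 − 1) = 3.167  ⇒  fm = 0.72.

0.72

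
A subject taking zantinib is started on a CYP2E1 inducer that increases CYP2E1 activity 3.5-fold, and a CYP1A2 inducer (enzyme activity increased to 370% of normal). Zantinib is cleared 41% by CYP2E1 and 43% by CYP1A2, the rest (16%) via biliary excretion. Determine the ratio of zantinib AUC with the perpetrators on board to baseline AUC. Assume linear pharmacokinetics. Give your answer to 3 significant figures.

CYP2E1: 0.41 × 3.5 = 1.435
CYP1A2: 0.43 × 3.7 = 1.591
Other: 0.16 (unchanged)
Relative clearance = 1.435 + 1.591 + 0.16 = 3.186.
Because AUC varies inversely with clearance, the combined effect is 1 / 3.186 = 0.314.

0.314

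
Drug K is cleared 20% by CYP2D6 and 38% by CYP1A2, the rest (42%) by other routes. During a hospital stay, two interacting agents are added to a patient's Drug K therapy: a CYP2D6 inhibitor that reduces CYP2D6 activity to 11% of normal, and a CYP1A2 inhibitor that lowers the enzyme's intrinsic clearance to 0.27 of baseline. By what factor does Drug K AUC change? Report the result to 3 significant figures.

The CYP2D6 pathway (20% of clearance) is reduced to 0.11× activity: 0.2 × 0.11 = 0.022.
The CYP1A2 pathway (38% of clearance) is reduced to 0.27× activity: 0.38 × 0.27 = 0.1026.
Non-CYP routes (42%) are unchanged.
New clearance relative to baseline: 0.022 + 0.1026 + 0.42 = 0.5446.
AUC ∝ 1/CL: fold-change = 1 / 0.5446 = 1.84.

1.84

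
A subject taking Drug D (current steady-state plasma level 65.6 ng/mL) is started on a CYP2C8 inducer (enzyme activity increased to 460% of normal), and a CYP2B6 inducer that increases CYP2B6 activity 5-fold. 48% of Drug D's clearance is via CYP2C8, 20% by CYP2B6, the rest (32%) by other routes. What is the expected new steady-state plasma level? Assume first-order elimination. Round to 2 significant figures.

19 ng/mL

The CYP2C8 pathway (48% of clearance) increases to 4.6× activity: 0.48 × 4.6 = 2.208.
The CYP2B6 pathway (20% of clearance) rises to 5× activity: 0.2 × 5 = 1.
The remaining 32% of clearance is unaffected.
Relative clearance = 2.208 + 1 + 0.32 = 3.528.
New steady-state plasma level = 65.6 / 3.528 = 19 ng/mL (concentration scales inversely with clearance).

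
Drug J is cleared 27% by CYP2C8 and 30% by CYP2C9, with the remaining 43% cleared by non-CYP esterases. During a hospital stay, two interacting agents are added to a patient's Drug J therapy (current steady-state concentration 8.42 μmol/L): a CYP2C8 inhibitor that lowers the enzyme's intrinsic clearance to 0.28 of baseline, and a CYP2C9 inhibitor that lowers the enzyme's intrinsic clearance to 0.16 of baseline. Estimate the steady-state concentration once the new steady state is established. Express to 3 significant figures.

The CYP2C8 pathway (27% of clearance) drops to 0.28× activity: 0.27 × 0.28 = 0.0756.
The CYP2C9 pathway (30% of clearance) falls to 0.16× activity: 0.3 × 0.16 = 0.048.
Non-CYP routes (43%) are unchanged.
Relative clearance = 0.0756 + 0.048 + 0.43 = 0.5536.
Steady-state concentration ∝ 1/CL: new value = 8.42 / 0.5536 = 15.2 μmol/L.

15.2 μmol/L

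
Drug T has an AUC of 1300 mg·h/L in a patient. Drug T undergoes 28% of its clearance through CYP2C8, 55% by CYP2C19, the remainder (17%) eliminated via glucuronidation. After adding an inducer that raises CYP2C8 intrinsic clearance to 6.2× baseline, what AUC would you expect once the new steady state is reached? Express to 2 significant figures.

5.3 × 10² mg·h/L

The CYP2C8 pathway (28% of clearance) rises to 6.2× activity: 0.28 × 6.2 = 1.736.
CYP2C19 (55%) and the residual 17% are unaffected.
CL_new/CL_old = 1.736 + 0.55 + 0.17 = 2.456.
With dosing unchanged, AUC scales as 1/CL: 1300 / 2.456 = 5.3 × 10² mg·h/L.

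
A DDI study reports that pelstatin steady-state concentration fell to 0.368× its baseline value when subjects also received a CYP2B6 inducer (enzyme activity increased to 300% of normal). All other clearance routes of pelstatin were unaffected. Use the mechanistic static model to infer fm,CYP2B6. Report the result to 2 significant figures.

0.86

Let x = fm,CYP2B6. Because steady-state concentration ∝ 1/CL, relative clearance rose to 1/0.368 = 2.717.
Only the CYP2B6 route changed, so 2.717 = x·3 + (1 − x), giving x = 0.86.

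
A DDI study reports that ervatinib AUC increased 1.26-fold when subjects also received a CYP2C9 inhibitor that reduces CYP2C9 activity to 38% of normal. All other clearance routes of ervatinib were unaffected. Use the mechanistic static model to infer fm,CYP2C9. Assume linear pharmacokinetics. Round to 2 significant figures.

Write x for the fraction cleared via CYP2C9. The observed AUC change means clearance fell to 1/1.26 = 0.7937 of baseline.
Setting x·0.38 + (1 − x) = 0.7937 and solving: x = (0.7937 − 1)/(0.38 − 1) = 0.33.

0.33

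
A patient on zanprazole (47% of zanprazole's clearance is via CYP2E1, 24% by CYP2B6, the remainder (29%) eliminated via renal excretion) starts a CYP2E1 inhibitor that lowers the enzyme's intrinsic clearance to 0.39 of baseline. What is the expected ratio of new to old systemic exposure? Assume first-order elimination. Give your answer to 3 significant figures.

1.40

The CYP2E1 pathway (47% of clearance) falls to 0.39× activity: 0.47 × 0.39 = 0.1833.
CYP2B6 (24%) and the residual 29% are unaffected.
CL_new/CL_old = 0.1833 + 0.24 + 0.29 = 0.7133.
Systemic exposure ratio = CL_old/CL_new = 1 / 0.7133 = 1.40.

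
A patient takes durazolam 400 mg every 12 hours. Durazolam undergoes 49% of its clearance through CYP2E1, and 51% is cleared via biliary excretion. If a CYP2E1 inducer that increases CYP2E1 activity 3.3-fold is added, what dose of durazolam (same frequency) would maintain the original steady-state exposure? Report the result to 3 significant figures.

851 mg

The CYP2E1 pathway (49% of clearance) increases to 3.3× activity: 0.49 × 3.3 = 1.617.
The remaining 51% of clearance is unaffected.
Relative clearance = 1.617 + 0.51 = 2.127.
To maintain the same steady-state level, dose must scale with clearance: new dose = 400 × 2.127 = 851 mg.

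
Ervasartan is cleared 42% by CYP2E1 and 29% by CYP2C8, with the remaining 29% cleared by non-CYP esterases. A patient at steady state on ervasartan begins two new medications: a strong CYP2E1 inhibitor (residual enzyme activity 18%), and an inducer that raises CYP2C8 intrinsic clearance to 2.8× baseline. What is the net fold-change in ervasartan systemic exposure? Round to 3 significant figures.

CYP2E1: 0.42 × 0.18 = 0.0756
CYP2C8: 0.29 × 2.8 = 0.812
Other: 0.29 (unchanged)
CL_new/CL_old = 0.0756 + 0.812 + 0.29 = 1.1776.
Systemic exposure ∝ 1/CL: fold-change = 1 / 1.1776 = 0.849.

0.849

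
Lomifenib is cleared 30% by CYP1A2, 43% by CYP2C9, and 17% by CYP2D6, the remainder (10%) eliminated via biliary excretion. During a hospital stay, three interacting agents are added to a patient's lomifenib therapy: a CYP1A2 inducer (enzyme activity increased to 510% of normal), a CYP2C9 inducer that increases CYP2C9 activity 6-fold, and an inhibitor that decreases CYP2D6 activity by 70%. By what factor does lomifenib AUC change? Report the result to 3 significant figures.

0.235

The CYP1A2 pathway (30% of clearance) rises to 5.1× activity: 0.3 × 5.1 = 1.53.
The CYP2C9 pathway (43% of clearance) rises to 6× activity: 0.43 × 6 = 2.58.
The CYP2D6 pathway (17% of clearance) is reduced to 0.3× activity: 0.17 × 0.3 = 0.051.
Non-CYP routes (10%) are unchanged.
CL_new/CL_old = 1.53 + 2.58 + 0.051 + 0.1 = 4.261.
Net AUC ratio = 1 / 4.261 = 0.235.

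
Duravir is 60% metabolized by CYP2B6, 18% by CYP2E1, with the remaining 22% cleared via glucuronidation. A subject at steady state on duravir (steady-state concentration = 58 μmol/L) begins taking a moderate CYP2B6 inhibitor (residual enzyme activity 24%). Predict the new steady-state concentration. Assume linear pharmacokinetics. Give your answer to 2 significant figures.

CYP2B6: 0.6 × 0.24 = 0.144
CYP2E1: 0.18 (unchanged)
Other: 0.22 (unchanged)
CL_new/CL_old = 0.144 + 0.18 + 0.22 = 0.544.
With dosing unchanged, steady-state concentration scales as 1/CL: 58 / 0.544 = 1.1 × 10² μmol/L.

1.1 × 10² μmol/L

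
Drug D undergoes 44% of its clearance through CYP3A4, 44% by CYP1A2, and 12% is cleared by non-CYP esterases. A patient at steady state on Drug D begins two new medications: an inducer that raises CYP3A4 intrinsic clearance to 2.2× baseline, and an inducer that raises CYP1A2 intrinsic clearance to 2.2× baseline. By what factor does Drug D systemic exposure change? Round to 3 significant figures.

0.486

The CYP3A4 pathway (44% of clearance) is boosted to 2.2× activity: 0.44 × 2.2 = 0.968.
The CYP1A2 pathway (44% of clearance) is boosted to 2.2× activity: 0.44 × 2.2 = 0.968.
The remaining 12% of clearance is unaffected.
New clearance relative to baseline: 0.968 + 0.968 + 0.12 = 2.056.
Systemic exposure ∝ 1/CL: fold-change = 1 / 2.056 = 0.486.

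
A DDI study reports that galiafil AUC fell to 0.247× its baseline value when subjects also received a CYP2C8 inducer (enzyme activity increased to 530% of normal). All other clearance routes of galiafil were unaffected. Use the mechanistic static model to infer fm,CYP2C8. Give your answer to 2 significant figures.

Write x for the fraction cleared via CYP2C8. The observed AUC change means clearance rose to 1/0.247 = 4.049 of baseline.
Only the CYP2C8 route changed, so 4.049 = x·5.3 + (1 − x), giving x = 0.71.

0.71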